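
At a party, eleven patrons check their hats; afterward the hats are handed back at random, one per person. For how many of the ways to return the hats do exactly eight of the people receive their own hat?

330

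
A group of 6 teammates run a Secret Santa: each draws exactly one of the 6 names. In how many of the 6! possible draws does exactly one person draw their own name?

Choose which one of the 6 is fixed: C(6,1) = 6.
The other 5 form a derangement: !5 = 44.
Total: 6 × 44 = 264.

264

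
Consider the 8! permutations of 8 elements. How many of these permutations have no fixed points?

14833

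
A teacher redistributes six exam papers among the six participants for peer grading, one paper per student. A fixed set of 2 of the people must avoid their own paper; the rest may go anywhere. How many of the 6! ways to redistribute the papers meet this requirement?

504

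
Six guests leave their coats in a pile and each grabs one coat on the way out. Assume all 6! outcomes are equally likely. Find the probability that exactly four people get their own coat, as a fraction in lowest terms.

Favorable outcomes: C(6,4)·!2 = 15·1 = 15.
Total outcomes: 6! = 720.
Probability = 15/720 = 1/48.

1/48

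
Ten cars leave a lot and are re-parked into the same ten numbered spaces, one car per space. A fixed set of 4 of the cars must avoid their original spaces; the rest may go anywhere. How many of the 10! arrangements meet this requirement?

2399760

Let A_j be the event that the j-th constrained one is fixed. By inclusion-exclusion over the 4 events:
Σ_{j=0}^{4} (-1)^j C(4,j)(10-j)!
= C(4,0)·10! - C(4,1)·9! + C(4,2)·8! - C(4,3)·7! + C(4,4)·6!
= 3628800 - 1451520 + 241920 - 20160 + 720
= 2399760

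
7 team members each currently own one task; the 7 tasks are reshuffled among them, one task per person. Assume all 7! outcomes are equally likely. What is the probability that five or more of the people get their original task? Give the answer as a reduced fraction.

11/2520

Favorable outcomes: Σ_{i≥5} C(7,i)·!(7-i) = 21·1 + 7·0 + 1·1 = 22.
Total outcomes: 7! = 5040.
Probability = 22/5040 = 11/2520.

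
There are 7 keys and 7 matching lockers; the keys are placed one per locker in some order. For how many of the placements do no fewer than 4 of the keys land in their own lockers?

# with exactly i fixed is C(7,i)·!(7-i); sum over i=4..7:
  i=4: C(7,4)·!3 = 35·2 = 70
  i=5: C(7,5)·!2 = 21·1 = 21
  i=6: C(7,6)·!1 = 7·0 = 0
  i=7: C(7,7)·!0 = 1·1 = 1
Total = 92.

92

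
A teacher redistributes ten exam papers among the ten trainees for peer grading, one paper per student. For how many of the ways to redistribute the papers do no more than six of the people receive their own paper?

Sum C(10,i)·!(10-i) for i = 0..6:
  i=0: C(10,0)·!10 = 1·1334961 = 1334961
  i=1: C(10,1)·!9 = 10·133496 = 1334960
  i=2: C(10,2)·!8 = 45·14833 = 667485
  i=3: C(10,3)·!7 = 120·1854 = 222480
  i=4: C(10,4)·!6 = 210·265 = 55650
  i=5: C(10,5)·!5 = 252·44 = 11088
  i=6: C(10,6)·!4 = 210·9 = 1890
Total = 3628514.

3628514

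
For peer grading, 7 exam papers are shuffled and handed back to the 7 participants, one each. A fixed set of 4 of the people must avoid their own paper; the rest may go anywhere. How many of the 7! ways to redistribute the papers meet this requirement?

Let A_j be the event that the j-th constrained one is fixed. By inclusion-exclusion over the 4 events:
Σ_{j=0}^{4} (-1)^j C(4,j)(7-j)!
= C(4,0)·7! - C(4,1)·6! + C(4,2)·5! - C(4,3)·4! + C(4,4)·3!
= 5040 - 2880 + 720 - 96 + 6
= 2790

2790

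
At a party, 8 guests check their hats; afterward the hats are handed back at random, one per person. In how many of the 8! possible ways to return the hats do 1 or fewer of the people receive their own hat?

29665

Sum C(8,i)·!(8-i) for i = 0..1:
  i=0: C(8,0)·!8 = 1·14833 = 14833
  i=1: C(8,1)·!7 = 8·1854 = 14832
Total = 29665.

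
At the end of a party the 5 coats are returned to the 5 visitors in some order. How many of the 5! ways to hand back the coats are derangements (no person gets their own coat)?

The subfactorial !5 = [5!/e] (nearest integer).
5! = 120, and 120/e ≈ 44.15, so !5 = 44.

44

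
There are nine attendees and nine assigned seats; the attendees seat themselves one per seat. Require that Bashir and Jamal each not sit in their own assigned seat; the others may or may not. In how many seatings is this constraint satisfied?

Let A_j be the event that the j-th constrained one is fixed. By inclusion-exclusion over the 2 events:
Σ_{j=0}^{2} (-1)^j C(2,j)(9-j)!
= C(2,0)·9! - C(2,1)·8! + C(2,2)·7!
= 362880 - 80640 + 5040
= 287280

287280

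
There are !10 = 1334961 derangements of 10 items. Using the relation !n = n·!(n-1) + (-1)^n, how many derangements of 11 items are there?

14684570

!11 = 11·1334961 - 1 = 14684570.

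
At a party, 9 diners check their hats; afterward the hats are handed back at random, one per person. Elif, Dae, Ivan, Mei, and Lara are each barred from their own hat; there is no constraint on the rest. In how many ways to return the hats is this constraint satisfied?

205056

Let A_j be the event that the j-th constrained one is fixed. By inclusion-exclusion over the 5 events:
Σ_{j=0}^{5} (-1)^j C(5,j)(9-j)!
= C(5,0)·9! - C(5,1)·8! + C(5,2)·7! - C(5,3)·6! + C(5,4)·5! - C(5,5)·4!
= 362880 - 201600 + 50400 - 7200 + 600 - 24
= 205056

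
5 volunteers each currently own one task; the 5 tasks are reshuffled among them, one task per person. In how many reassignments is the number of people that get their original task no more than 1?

Sum C(5,i)·!(5-i) for i = 0..1:
  i=0: C(5,0)·!5 = 1·44 = 44
  i=1: C(5,1)·!4 = 5·9 = 45
Total = 89.

89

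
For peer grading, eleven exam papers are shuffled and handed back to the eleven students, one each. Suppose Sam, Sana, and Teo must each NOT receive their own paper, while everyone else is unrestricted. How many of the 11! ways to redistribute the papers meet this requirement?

30078720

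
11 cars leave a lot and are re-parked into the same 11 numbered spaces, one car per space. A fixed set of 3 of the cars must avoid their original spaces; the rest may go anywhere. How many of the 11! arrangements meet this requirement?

30078720

Let A_j be the event that the j-th constrained one is fixed. By inclusion-exclusion over the 3 events:
Σ_{j=0}^{3} (-1)^j C(3,j)(11-j)!
= C(3,0)·11! - C(3,1)·10! + C(3,2)·9! - C(3,3)·8!
= 39916800 - 10886400 + 1088640 - 40320
= 30078720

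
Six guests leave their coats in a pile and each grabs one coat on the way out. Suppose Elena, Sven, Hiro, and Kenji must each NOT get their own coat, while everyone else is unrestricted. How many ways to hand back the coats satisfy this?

362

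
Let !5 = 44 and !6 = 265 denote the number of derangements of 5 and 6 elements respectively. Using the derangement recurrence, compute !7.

1854

!7 = (7-1)·(!6 + !5) = 6·(265 + 44) = 6·309 = 1854.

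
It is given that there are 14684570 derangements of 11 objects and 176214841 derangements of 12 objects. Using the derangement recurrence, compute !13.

!13 = (13-1)·(!12 + !11) = 12·(176214841 + 14684570) = 12·190899411 = 2290792932.

2290792932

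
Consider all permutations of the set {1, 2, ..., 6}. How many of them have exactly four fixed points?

Choose which 4 of the 6 are fixed: C(6,4) = 15.
The remaining 2 must be deranged: !2 = 1.
Total: 15 × 1 = 15.

15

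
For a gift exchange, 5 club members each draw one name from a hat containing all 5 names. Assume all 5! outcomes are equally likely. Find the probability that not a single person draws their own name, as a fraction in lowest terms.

Favorable outcomes: !5 = 44.
Total outcomes: 5! = 120.
Probability = 44/120 = 11/30.

11/30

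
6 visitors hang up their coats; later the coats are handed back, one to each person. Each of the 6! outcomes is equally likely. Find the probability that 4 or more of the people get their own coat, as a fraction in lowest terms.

Favorable outcomes: Σ_{i≥4} C(6,i)·!(6-i) = 15·1 + 6·0 + 1·1 = 16.
Total outcomes: 6! = 720.
Probability = 16/720 = 1/45.

1/45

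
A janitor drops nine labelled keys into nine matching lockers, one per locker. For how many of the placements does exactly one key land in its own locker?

133497

Pick the single fixed position: C(9,1) = 9 ways.
The remaining 8 must be deranged: !8 = 14833.
Total: 9 × 14833 = 133497.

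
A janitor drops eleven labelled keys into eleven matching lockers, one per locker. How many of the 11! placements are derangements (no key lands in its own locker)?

14684570

The subfactorial !11 = [11!/e] (nearest integer).
11! = 39916800, and 39916800/e ≈ 14684570.08, so !11 = 14684570.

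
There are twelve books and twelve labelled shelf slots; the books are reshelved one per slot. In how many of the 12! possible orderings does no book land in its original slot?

176214841

Use !n = (n-1)(!(n-1) + !(n-2)).
!12 = 11·(14684570 + 1334961) = 11·16019531 = 176214841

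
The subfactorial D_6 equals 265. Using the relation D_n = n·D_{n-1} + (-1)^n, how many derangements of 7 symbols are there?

1854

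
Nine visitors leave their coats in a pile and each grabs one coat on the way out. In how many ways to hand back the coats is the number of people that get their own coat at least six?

205

# with exactly i fixed is C(9,i)·!(9-i); sum over i=6..9:
  i=6: C(9,6)·!3 = 84·2 = 168
  i=7: C(9,7)·!2 = 36·1 = 36
  i=8: C(9,8)·!1 = 9·0 = 0
  i=9: C(9,9)·!0 = 1·1 = 1
Total = 205.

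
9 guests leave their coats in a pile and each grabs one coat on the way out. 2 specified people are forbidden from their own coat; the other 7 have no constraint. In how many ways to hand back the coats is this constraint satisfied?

Let A_j be the event that the j-th constrained one is fixed. By inclusion-exclusion over the 2 events:
Σ_{j=0}^{2} (-1)^j C(2,j)(9-j)!
= C(2,0)·9! - C(2,1)·8! + C(2,2)·7!
= 362880 - 80640 + 5040
= 287280

287280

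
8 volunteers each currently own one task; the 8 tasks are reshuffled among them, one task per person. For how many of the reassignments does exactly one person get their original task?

Choose which one of the 8 is fixed: C(8,1) = 8.
The remaining 7 must be deranged: !7 = 1854.
Total: 8 × 1854 = 14832.

14832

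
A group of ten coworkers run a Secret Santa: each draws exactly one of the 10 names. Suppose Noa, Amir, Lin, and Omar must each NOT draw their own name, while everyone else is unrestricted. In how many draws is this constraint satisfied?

2399760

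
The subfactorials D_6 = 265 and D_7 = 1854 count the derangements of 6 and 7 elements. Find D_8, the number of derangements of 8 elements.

14833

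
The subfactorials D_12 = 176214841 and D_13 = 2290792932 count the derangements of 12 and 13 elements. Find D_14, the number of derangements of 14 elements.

D_14 = (14-1)·(D_13 + D_12) = 13·(2290792932 + 176214841) = 13·2467007773 = 32071101049.

32071101049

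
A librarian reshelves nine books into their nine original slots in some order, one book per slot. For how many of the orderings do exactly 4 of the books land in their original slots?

5544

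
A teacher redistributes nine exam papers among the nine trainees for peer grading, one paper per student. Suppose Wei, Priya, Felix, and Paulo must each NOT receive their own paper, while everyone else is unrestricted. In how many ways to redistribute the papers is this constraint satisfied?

229080

Let A_j be the event that the j-th constrained one is fixed. By inclusion-exclusion over the 4 events:
Σ_{j=0}^{4} (-1)^j C(4,j)(9-j)!
= C(4,0)·9! - C(4,1)·8! + C(4,2)·7! - C(4,3)·6! + C(4,4)·5!
= 362880 - 161280 + 30240 - 2880 + 120
= 229080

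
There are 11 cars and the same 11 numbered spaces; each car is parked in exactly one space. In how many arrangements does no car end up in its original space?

14684570

Recurrence: !11 = 10·(!10 + !9).
!11 = 10·(1334961 + 133496) = 10·1468457 = 14684570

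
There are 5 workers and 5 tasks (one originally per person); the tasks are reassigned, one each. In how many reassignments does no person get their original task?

44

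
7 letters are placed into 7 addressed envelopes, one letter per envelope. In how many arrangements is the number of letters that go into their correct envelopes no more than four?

5018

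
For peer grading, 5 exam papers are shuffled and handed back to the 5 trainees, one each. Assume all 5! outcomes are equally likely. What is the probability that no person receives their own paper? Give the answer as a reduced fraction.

11/30

Favorable outcomes: !5 = 44.
Total outcomes: 5! = 120.
Probability = 44/120 = 11/30.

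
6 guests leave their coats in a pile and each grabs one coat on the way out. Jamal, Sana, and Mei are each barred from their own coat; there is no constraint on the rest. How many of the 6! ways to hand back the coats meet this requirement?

Inclusion-exclusion on the 3 forbidden self-matches:
Σ_{j=0}^{3} (-1)^j C(3,j)(6-j)!
= C(3,0)·6! - C(3,1)·5! + C(3,2)·4! - C(3,3)·3!
= 720 - 360 + 72 - 6
= 426

426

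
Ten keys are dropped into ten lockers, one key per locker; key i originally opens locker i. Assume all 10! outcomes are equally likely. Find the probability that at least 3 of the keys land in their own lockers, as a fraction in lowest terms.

145697/1814400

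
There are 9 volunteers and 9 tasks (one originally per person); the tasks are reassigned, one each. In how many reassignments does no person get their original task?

133496

Use !n = n·!(n-1) + (-1)^n.
!9 = 9·14833 - 1 = 133496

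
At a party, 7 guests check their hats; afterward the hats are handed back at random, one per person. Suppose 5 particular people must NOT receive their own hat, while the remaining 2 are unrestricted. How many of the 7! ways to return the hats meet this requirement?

2428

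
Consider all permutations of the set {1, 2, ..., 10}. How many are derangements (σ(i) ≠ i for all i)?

1334961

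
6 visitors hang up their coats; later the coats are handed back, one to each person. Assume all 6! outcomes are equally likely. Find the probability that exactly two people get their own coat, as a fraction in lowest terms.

3/16

Favorable outcomes: C(6,2)·!4 = 15·9 = 135.
Total outcomes: 6! = 720.
Probability = 135/720 = 3/16.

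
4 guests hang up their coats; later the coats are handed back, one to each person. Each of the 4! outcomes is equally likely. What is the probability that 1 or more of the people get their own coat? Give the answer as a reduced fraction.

Favorable outcomes: Σ_{i≥1} C(4,i)·!(4-i) = 4·2 + 6·1 + 4·0 + 1·1 = 15.
Total outcomes: 4! = 24.
Probability = 15/24 = 5/8.

5/8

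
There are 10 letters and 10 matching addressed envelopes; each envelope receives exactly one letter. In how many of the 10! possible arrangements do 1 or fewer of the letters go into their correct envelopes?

2669921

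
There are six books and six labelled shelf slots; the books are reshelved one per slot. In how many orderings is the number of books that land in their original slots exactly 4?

15

Choose which 4 of the 6 are fixed: C(6,4) = 15.
The other 2 form a derangement: !2 = 1.
Total: 15 × 1 = 15.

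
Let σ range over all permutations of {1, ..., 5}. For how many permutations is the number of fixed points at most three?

119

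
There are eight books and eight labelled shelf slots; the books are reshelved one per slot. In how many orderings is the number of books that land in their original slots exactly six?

28

Choose which 6 of the 8 are fixed: C(8,6) = 28.
The remaining 2 must be deranged: !2 = 1.
Total: 28 × 1 = 28.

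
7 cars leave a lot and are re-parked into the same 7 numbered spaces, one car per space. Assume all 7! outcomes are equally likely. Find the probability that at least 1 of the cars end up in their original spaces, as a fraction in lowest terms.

177/280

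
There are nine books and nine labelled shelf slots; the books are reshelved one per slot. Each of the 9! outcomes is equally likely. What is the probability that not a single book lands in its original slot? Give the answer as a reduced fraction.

Favorable outcomes: !9 = 133496.
Total outcomes: 9! = 362880.
Probability = 133496/362880 = 16687/45360.

16687/45360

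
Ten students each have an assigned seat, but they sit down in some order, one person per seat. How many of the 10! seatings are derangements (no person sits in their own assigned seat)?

The subfactorial !10 = [10!/e] (nearest integer).
10! = 3628800, and 3628800/e ≈ 1334960.92, so !10 = 1334961.

1334961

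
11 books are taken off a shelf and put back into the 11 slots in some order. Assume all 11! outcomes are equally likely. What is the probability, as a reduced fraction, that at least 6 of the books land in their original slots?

5921/9979200

Favorable outcomes: Σ_{i≥6} C(11,i)·!(11-i) = 462·44 + 330·9 + 165·2 + 55·1 + 11·0 + 1·1 = 23684.
Total outcomes: 11! = 39916800.
Probability = 23684/39916800 = 5921/9979200.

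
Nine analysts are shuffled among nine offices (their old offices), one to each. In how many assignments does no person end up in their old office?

The subfactorial !9 = [9!/e] (nearest integer).
9! = 362880, and 362880/e ≈ 133496.09, so !9 = 133496.

133496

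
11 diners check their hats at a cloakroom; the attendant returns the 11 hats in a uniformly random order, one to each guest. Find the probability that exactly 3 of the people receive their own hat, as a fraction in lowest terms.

2119/34560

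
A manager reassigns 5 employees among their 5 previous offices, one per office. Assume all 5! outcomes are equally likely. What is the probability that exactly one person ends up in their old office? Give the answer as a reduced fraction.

3/8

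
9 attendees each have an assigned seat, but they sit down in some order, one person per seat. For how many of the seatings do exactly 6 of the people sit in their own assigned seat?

168

Choose which 6 of the 9 are fixed: C(9,6) = 84.
The other 3 form a derangement: !3 = 2.
Total: 84 × 2 = 168.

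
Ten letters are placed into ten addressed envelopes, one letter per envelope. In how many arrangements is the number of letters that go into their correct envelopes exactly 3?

222480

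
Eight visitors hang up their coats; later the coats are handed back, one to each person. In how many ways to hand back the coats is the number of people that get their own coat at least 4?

Sum C(8,i)·!(8-i) for i = 4..8:
  i=4: C(8,4)·!4 = 70·9 = 630
  i=5: C(8,5)·!3 = 56·2 = 112
  i=6: C(8,6)·!2 = 28·1 = 28
  i=7: C(8,7)·!1 = 8·0 = 0
  i=8: C(8,8)·!0 = 1·1 = 1
Total = 771.

771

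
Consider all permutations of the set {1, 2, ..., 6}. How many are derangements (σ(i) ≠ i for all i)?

265

By inclusion-exclusion, !6 = Σ (-1)^k · 6!/k! for k=0..6
= 6! - 6!/1! + 6!/2! - 6!/3! + 6!/4! - 6!/5! + 6!/6!
= 720 - 720 + 360 - 120 + 30 - 6 + 1
= 265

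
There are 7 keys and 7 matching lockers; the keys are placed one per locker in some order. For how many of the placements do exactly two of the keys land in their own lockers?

924

Pick the 2 fixed positions: C(7,2) = 21 ways.
The remaining 5 must be deranged: !5 = 44.
Total: 21 × 44 = 924.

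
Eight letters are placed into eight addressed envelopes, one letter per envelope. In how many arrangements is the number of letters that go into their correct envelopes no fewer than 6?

# with exactly i fixed is C(8,i)·!(8-i); sum over i=6..8:
  i=6: C(8,6)·!2 = 28·1 = 28
  i=7: C(8,7)·!1 = 8·0 = 0
  i=8: C(8,8)·!0 = 1·1 = 1
Total = 29.

29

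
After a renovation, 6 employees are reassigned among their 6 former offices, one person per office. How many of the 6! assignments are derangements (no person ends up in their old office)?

265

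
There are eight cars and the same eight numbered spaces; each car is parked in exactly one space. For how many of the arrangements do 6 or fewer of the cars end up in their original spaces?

40319

Sum C(8,i)·!(8-i) for i = 0..6:
  i=0: C(8,0)·!8 = 1·14833 = 14833
  i=1: C(8,1)·!7 = 8·1854 = 14832
  i=2: C(8,2)·!6 = 28·265 = 7420
  i=3: C(8,3)·!5 = 56·44 = 2464
  i=4: C(8,4)·!4 = 70·9 = 630
  i=5: C(8,5)·!3 = 56·2 = 112
  i=6: C(8,6)·!2 = 28·1 = 28
Total = 40319.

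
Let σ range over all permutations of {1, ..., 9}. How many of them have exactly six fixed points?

Choose which 6 of the 9 are fixed: C(9,6) = 84.
The remaining 3 must be deranged: !3 = 2.
Total: 84 × 2 = 168.

168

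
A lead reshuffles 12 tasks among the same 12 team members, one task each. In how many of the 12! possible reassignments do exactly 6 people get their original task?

244860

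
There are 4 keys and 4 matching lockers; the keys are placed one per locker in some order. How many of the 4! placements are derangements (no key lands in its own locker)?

By inclusion-exclusion, !4 = Σ (-1)^k · 4!/k! for k=0..4
= 4! - 4!/1! + 4!/2! - 4!/3! + 4!/4!
= 24 - 24 + 12 - 4 + 1
= 9

9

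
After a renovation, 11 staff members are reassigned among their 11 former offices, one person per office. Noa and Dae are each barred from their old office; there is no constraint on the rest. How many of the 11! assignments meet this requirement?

33022080

Let A_j be the event that the j-th constrained one is fixed. By inclusion-exclusion over the 2 events:
Σ_{j=0}^{2} (-1)^j C(2,j)(11-j)!
= C(2,0)·11! - C(2,1)·10! + C(2,2)·9!
= 39916800 - 7257600 + 362880
= 33022080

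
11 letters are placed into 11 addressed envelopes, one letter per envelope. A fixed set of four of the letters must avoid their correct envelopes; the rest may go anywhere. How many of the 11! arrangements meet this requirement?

Let A_j be the event that the j-th constrained one is fixed. By inclusion-exclusion over the 4 events:
Σ_{j=0}^{4} (-1)^j C(4,j)(11-j)!
= C(4,0)·11! - C(4,1)·10! + C(4,2)·9! - C(4,3)·8! + C(4,4)·7!
= 39916800 - 14515200 + 2177280 - 161280 + 5040
= 27422640

27422640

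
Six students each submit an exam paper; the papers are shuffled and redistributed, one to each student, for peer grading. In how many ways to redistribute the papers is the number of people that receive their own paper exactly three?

40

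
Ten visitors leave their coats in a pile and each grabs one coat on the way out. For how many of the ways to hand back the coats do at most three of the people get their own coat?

# with exactly i fixed is C(10,i)·!(10-i); sum over i=0..3:
  i=0: C(10,0)·!10 = 1·1334961 = 1334961
  i=1: C(10,1)·!9 = 10·133496 = 1334960
  i=2: C(10,2)·!8 = 45·14833 = 667485
  i=3: C(10,3)·!7 = 120·1854 = 222480
Total = 3559886.

3559886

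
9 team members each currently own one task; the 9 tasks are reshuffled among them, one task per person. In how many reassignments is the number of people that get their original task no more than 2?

Sum C(9,i)·!(9-i) for i = 0..2:
  i=0: C(9,0)·!9 = 1·133496 = 133496
  i=1: C(9,1)·!8 = 9·14833 = 133497
  i=2: C(9,2)·!7 = 36·1854 = 66744
Total = 333737.

333737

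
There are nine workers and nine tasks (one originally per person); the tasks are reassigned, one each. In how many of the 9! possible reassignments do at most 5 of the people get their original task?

# with exactly i fixed is C(9,i)·!(9-i); sum over i=0..5:
  i=0: C(9,0)·!9 = 1·133496 = 133496
  i=1: C(9,1)·!8 = 9·14833 = 133497
  i=2: C(9,2)·!7 = 36·1854 = 66744
  i=3: C(9,3)·!6 = 84·265 = 22260
  i=4: C(9,4)·!5 = 126·44 = 5544
  i=5: C(9,5)·!4 = 126·9 = 1134
Total = 362675.

362675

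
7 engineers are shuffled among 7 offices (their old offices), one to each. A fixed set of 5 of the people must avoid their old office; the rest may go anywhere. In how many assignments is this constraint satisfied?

2428

Inclusion-exclusion on the 5 forbidden self-matches:
Σ_{j=0}^{5} (-1)^j C(5,j)(7-j)!
= C(5,0)·7! - C(5,1)·6! + C(5,2)·5! - C(5,3)·4! + C(5,4)·3! - C(5,5)·2!
= 5040 - 3600 + 1200 - 240 + 30 - 2
= 2428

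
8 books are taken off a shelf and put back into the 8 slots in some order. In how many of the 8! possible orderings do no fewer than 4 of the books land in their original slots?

771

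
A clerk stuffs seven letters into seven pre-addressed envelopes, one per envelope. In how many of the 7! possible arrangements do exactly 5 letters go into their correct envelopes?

Pick the 5 fixed positions: C(7,5) = 21 ways.
The remaining 2 must be deranged: !2 = 1.
Total: 21 × 1 = 21.

21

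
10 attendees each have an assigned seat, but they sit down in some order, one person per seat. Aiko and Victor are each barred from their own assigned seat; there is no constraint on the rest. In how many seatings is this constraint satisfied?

2943360

Let A_j be the event that the j-th constrained one is fixed. By inclusion-exclusion over the 2 events:
Σ_{j=0}^{2} (-1)^j C(2,j)(10-j)!
= C(2,0)·10! - C(2,1)·9! + C(2,2)·8!
= 3628800 - 725760 + 40320
= 2943360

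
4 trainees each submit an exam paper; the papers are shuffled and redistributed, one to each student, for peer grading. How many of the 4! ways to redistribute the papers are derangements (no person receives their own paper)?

9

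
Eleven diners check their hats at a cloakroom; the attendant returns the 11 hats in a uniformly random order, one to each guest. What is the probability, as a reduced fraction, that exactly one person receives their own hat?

Favorable outcomes: C(11,1)·!10 = 11·1334961 = 14684571.
Total outcomes: 11! = 39916800.
Probability = 14684571/39916800 = 16481/44800.

16481/44800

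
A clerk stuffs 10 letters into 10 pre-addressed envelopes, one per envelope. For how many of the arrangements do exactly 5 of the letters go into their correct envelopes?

Choose which 5 of the 10 are fixed: C(10,5) = 252.
The remaining 5 must be deranged: !5 = 44.
Total: 252 × 44 = 11088.

11088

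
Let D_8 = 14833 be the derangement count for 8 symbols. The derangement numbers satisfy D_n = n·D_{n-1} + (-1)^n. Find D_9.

133496

D_9 = 9·14833 - 1 = 133496.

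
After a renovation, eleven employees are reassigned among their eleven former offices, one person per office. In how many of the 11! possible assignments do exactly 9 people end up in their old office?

Pick the 9 fixed positions: C(11,9) = 55 ways.
The other 2 form a derangement: !2 = 1.
Total: 55 × 1 = 55.

55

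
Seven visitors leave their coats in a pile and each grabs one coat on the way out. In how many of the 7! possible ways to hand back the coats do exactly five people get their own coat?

Pick the 5 fixed positions: C(7,5) = 21 ways.
The remaining 2 must be deranged: !2 = 1.
Total: 21 × 1 = 21.

21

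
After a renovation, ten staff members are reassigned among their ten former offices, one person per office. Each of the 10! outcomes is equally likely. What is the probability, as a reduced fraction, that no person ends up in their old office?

16481/44800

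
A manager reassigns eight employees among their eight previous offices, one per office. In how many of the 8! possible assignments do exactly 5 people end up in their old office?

Choose which 5 of the 8 are fixed: C(8,5) = 56.
The remaining 3 must be deranged: !3 = 2.
Total: 56 × 2 = 112.

112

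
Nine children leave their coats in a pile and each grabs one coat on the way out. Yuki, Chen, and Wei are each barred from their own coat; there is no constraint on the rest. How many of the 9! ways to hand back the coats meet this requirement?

Inclusion-exclusion on the 3 forbidden self-matches:
Σ_{j=0}^{3} (-1)^j C(3,j)(9-j)!
= C(3,0)·9! - C(3,1)·8! + C(3,2)·7! - C(3,3)·6!
= 362880 - 120960 + 15120 - 720
= 256320

256320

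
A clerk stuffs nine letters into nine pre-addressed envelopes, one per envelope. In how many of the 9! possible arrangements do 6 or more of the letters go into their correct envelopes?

205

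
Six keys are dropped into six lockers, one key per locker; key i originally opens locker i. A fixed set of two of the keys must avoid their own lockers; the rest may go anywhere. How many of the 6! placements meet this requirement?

504

Let A_j be the event that the j-th constrained one is fixed. By inclusion-exclusion over the 2 events:
Σ_{j=0}^{2} (-1)^j C(2,j)(6-j)!
= C(2,0)·6! - C(2,1)·5! + C(2,2)·4!
= 720 - 240 + 24
= 504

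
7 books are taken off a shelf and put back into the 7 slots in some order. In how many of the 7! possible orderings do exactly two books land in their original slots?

Choose which 2 of the 7 are fixed: C(7,2) = 21.
The remaining 5 must be deranged: !5 = 44.
Total: 21 × 44 = 924.

924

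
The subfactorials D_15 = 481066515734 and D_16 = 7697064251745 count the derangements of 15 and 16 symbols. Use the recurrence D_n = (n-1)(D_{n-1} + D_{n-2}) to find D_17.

130850092279664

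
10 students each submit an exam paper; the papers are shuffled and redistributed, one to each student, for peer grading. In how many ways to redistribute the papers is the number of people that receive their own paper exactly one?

1334960

Choose which one of the 10 is fixed: C(10,1) = 10.
The other 9 form a derangement: !9 = 133496.
Total: 10 × 133496 = 1334960.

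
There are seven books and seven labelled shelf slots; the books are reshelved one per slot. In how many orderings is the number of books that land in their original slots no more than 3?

4948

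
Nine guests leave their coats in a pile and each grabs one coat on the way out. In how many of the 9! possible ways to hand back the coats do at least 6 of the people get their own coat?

# with exactly i fixed is C(9,i)·!(9-i); sum over i=6..9:
  i=6: C(9,6)·!3 = 84·2 = 168
  i=7: C(9,7)·!2 = 36·1 = 36
  i=8: C(9,8)·!1 = 9·0 = 0
  i=9: C(9,9)·!0 = 1·1 = 1
Total = 205.

205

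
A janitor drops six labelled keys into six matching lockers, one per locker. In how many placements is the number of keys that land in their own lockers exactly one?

Pick the single fixed position: C(6,1) = 6 ways.
The remaining 5 must be deranged: !5 = 44.
Total: 6 × 44 = 264.

264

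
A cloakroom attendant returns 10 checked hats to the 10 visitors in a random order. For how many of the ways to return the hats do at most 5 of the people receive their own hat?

3626624

Sum C(10,i)·!(10-i) for i = 0..5:
  i=0: C(10,0)·!10 = 1·1334961 = 1334961
  i=1: C(10,1)·!9 = 10·133496 = 1334960
  i=2: C(10,2)·!8 = 45·14833 = 667485
  i=3: C(10,3)·!7 = 120·1854 = 222480
  i=4: C(10,4)·!6 = 210·265 = 55650
  i=5: C(10,5)·!5 = 252·44 = 11088
Total = 3626624.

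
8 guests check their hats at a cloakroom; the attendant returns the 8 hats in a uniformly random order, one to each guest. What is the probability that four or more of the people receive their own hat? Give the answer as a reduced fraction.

Favorable outcomes: Σ_{i≥4} C(8,i)·!(8-i) = 70·9 + 56·2 + 28·1 + 8·0 + 1·1 = 771.
Total outcomes: 8! = 40320.
Probability = 771/40320 = 257/13440.

257/13440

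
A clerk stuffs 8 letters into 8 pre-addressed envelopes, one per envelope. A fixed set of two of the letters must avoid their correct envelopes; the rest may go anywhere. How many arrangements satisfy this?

Let A_j be the event that the j-th constrained one is fixed. By inclusion-exclusion over the 2 events:
Σ_{j=0}^{2} (-1)^j C(2,j)(8-j)!
= C(2,0)·8! - C(2,1)·7! + C(2,2)·6!
= 40320 - 10080 + 720
= 30960

30960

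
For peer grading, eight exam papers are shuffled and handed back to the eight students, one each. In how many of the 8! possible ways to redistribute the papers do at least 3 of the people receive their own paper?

Sum C(8,i)·!(8-i) for i = 3..8:
  i=3: C(8,3)·!5 = 56·44 = 2464
  i=4: C(8,4)·!4 = 70·9 = 630
  i=5: C(8,5)·!3 = 56·2 = 112
  i=6: C(8,6)·!2 = 28·1 = 28
  i=7: C(8,7)·!1 = 8·0 = 0
  i=8: C(8,8)·!0 = 1·1 = 1
Total = 3235.

3235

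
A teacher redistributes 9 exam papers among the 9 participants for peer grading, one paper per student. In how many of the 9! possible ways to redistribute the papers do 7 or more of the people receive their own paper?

37

Sum C(9,i)·!(9-i) for i = 7..9:
  i=7: C(9,7)·!2 = 36·1 = 36
  i=8: C(9,8)·!1 = 9·0 = 0
  i=9: C(9,9)·!0 = 1·1 = 1
Total = 37.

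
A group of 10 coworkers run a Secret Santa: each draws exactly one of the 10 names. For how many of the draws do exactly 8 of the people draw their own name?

Choose which 8 of the 10 are fixed: C(10,8) = 45.
The other 2 form a derangement: !2 = 1.
Total: 45 × 1 = 45.

45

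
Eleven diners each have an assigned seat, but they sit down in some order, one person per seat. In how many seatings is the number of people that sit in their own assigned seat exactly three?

Pick the 3 fixed positions: C(11,3) = 165 ways.
The other 8 form a derangement: !8 = 14833.
Total: 165 × 14833 = 2447445.

2447445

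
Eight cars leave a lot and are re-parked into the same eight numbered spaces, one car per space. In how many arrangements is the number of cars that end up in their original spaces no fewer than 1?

25487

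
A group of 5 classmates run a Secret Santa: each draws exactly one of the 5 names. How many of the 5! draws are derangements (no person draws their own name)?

44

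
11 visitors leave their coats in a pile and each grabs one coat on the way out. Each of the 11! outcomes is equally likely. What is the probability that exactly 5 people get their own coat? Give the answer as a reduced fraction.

Favorable outcomes: C(11,5)·!6 = 462·265 = 122430.
Total outcomes: 11! = 39916800.
Probability = 122430/39916800 = 53/17280.

53/17280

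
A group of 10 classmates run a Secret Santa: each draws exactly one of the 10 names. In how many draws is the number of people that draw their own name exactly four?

55650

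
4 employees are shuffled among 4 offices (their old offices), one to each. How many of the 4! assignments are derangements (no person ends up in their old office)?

9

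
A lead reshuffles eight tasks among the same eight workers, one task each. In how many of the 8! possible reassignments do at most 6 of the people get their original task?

Sum C(8,i)·!(8-i) for i = 0..6:
  i=0: C(8,0)·!8 = 1·14833 = 14833
  i=1: C(8,1)·!7 = 8·1854 = 14832
  i=2: C(8,2)·!6 = 28·265 = 7420
  i=3: C(8,3)·!5 = 56·44 = 2464
  i=4: C(8,4)·!4 = 70·9 = 630
  i=5: C(8,5)·!3 = 56·2 = 112
  i=6: C(8,6)·!2 = 28·1 = 28
Total = 40319.

40319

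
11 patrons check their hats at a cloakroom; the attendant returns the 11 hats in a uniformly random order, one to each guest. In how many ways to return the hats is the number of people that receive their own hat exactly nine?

55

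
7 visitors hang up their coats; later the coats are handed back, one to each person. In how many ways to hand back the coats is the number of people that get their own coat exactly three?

Pick the 3 fixed positions: C(7,3) = 35 ways.
The remaining 4 must be deranged: !4 = 9.
Total: 35 × 9 = 315.

315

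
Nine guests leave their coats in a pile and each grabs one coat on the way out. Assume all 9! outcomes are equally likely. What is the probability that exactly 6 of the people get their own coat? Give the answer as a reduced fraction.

Favorable outcomes: C(9,6)·!3 = 84·2 = 168.
Total outcomes: 9! = 362880.
Probability = 168/362880 = 1/2160.

1/2160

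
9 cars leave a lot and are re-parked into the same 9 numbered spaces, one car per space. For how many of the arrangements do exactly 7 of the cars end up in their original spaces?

36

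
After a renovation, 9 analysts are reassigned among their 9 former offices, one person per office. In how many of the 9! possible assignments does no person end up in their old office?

133496

!9 = 9! · Σ_{k=0}^{9} (-1)^k/k!
= 9! - 9!/1! + 9!/2! - 9!/3! + 9!/4! - 9!/5! + 9!/6! - 9!/7! + 9!/8! - 9!/9!
= 362880 - 362880 + 181440 - 60480 + 15120 - 3024 + 504 - 72 + 9 - 1
= 133496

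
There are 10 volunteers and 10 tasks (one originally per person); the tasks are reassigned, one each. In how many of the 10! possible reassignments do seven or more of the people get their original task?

286

# with exactly i fixed is C(10,i)·!(10-i); sum over i=7..10:
  i=7: C(10,7)·!3 = 120·2 = 240
  i=8: C(10,8)·!2 = 45·1 = 45
  i=9: C(10,9)·!1 = 10·0 = 0
  i=10: C(10,10)·!0 = 1·1 = 1
Total = 286.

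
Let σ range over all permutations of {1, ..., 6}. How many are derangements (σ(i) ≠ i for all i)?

265

Recurrence: !6 = 6·!5 + (-1)^6.
!6 = 6·44 + 1 = 265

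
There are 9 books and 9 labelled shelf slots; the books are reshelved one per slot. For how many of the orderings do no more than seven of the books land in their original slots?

# with exactly i fixed is C(9,i)·!(9-i); sum over i=0..7:
  i=0: C(9,0)·!9 = 1·133496 = 133496
  i=1: C(9,1)·!8 = 9·14833 = 133497
  i=2: C(9,2)·!7 = 36·1854 = 66744
  i=3: C(9,3)·!6 = 84·265 = 22260
  i=4: C(9,4)·!5 = 126·44 = 5544
  i=5: C(9,5)·!4 = 126·9 = 1134
  i=6: C(9,6)·!3 = 84·2 = 168
  i=7: C(9,7)·!2 = 36·1 = 36
Total = 362879.

362879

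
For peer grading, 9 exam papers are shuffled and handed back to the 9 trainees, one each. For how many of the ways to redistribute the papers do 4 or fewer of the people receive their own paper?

361541

# with exactly i fixed is C(9,i)·!(9-i); sum over i=0..4:
  i=0: C(9,0)·!9 = 1·133496 = 133496
  i=1: C(9,1)·!8 = 9·14833 = 133497
  i=2: C(9,2)·!7 = 36·1854 = 66744
  i=3: C(9,3)·!6 = 84·265 = 22260
  i=4: C(9,4)·!5 = 126·44 = 5544
Total = 361541.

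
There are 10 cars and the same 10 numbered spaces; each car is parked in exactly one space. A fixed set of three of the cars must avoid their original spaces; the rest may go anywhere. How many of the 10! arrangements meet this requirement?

Inclusion-exclusion on the 3 forbidden self-matches:
Σ_{j=0}^{3} (-1)^j C(3,j)(10-j)!
= C(3,0)·10! - C(3,1)·9! + C(3,2)·8! - C(3,3)·7!
= 3628800 - 1088640 + 120960 - 5040
= 2656080

2656080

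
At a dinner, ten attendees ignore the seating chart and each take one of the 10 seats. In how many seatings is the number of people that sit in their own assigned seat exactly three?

222480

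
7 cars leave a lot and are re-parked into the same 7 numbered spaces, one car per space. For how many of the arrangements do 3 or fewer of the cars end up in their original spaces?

4948

# with exactly i fixed is C(7,i)·!(7-i); sum over i=0..3:
  i=0: C(7,0)·!7 = 1·1854 = 1854
  i=1: C(7,1)·!6 = 7·265 = 1855
  i=2: C(7,2)·!5 = 21·44 = 924
  i=3: C(7,3)·!4 = 35·9 = 315
Total = 4948.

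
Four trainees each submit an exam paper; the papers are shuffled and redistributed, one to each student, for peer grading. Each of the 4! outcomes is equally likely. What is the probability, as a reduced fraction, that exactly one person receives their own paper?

1/3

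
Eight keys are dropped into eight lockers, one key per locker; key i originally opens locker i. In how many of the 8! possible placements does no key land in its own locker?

!8 = 8! · Σ_{k=0}^{8} (-1)^k/k!
= 8! - 8!/1! + 8!/2! - 8!/3! + 8!/4! - 8!/5! + 8!/6! - 8!/7! + 8!/8!
= 40320 - 40320 + 20160 - 6720 + 1680 - 336 + 56 - 8 + 1
= 14833

14833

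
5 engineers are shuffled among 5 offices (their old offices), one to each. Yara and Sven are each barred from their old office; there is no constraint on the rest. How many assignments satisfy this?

78

Let A_j be the event that the j-th constrained one is fixed. By inclusion-exclusion over the 2 events:
Σ_{j=0}^{2} (-1)^j C(2,j)(5-j)!
= C(2,0)·5! - C(2,1)·4! + C(2,2)·3!
= 120 - 48 + 6
= 78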